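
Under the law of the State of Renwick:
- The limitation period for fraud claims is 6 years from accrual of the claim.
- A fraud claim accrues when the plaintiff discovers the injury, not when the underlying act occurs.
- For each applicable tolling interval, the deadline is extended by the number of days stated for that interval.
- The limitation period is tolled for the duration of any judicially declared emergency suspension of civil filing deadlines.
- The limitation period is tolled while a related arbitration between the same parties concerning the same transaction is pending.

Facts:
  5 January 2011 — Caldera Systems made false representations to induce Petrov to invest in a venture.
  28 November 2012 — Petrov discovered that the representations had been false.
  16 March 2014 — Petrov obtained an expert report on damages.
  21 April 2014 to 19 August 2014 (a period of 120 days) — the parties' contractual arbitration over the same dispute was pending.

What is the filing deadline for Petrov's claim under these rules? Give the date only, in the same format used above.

The claim did not accrue until Petrov discovered the injury on 28 November 2012; the 5 January 2011 act date does not start the clock under the stated rule.
Adding the 6 years base period to 28 November 2012 gives a deadline of 28 November 2018, before any tolling.
The pending related arbitration from 21 April 2014 to 19 August 2014 tolled the period for 120 days, extending the deadline to 28 March 2019.
Nothing else in the chronology tolls or restarts the period.

28 March 2019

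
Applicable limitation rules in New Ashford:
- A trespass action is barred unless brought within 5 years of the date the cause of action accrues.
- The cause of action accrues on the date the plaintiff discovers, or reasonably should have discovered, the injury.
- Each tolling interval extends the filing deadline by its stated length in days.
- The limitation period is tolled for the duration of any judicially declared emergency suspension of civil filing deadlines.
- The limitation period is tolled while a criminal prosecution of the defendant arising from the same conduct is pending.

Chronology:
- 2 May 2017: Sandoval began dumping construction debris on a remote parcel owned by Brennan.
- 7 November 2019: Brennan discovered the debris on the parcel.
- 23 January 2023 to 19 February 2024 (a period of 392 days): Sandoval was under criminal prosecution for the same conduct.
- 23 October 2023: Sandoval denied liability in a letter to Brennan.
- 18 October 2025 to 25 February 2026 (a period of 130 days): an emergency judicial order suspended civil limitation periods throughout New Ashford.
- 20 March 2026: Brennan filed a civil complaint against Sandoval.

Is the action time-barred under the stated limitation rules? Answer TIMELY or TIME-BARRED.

TIMELY

Accrual is tied to discovery, so the period began on 7 November 2019 rather than on 2 May 2017 when the act occurred.
The untolled deadline — 5 years after 7 November 2019 — is 7 November 2024.
The pending criminal prosecution from 23 January 2023 to 19 February 2024 tolled the period for 392 days, extending the deadline to 4 December 2025.
The emergency suspension of filing deadlines from 18 October 2025 to 25 February 2026 tolled the period for 130 days, extending the deadline to 13 April 2026.
Nothing else in the chronology tolls or restarts the period.
Brennan filed on 20 March 2026, before the 13 April 2026 deadline, so the action is timely.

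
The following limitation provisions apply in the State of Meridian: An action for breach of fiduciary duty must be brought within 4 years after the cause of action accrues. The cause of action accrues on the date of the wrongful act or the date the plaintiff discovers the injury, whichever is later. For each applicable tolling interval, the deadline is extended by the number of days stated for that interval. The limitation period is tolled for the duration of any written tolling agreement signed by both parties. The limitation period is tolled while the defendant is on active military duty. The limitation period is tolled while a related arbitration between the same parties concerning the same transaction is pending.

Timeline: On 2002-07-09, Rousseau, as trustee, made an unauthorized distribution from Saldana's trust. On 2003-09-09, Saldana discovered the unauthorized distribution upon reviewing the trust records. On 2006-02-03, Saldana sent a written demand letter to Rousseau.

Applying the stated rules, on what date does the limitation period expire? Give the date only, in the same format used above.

2007-09-09

The claim accrued on 2003-09-09 — the later of the 2002-07-09 act and the 2003-09-09 discovery.
The untolled deadline — 4 years after 2003-09-09 — is 2007-09-09.
None of the other events listed affects the running of the period under the stated rules.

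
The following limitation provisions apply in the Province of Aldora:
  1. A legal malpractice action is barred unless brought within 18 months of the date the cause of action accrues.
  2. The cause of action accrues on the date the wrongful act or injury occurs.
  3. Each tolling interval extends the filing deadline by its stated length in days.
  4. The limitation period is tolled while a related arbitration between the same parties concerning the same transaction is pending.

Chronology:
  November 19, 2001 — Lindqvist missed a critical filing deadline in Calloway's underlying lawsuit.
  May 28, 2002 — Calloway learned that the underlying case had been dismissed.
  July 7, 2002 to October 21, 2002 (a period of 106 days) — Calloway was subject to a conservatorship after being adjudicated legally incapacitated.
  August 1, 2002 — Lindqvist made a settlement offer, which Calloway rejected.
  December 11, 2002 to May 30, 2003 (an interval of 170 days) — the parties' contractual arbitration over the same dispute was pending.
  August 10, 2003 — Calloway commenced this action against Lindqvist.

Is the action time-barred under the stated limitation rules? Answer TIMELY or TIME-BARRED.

TIMELY

Accrual is governed by the date of the act, so the period began to run on November 19, 2001; the later discovery on May 28, 2002 is irrelevant under the stated rule.
Adding the 18 months base period to November 19, 2001 gives a deadline of May 19, 2003, before any tolling.
Because the pending related arbitration ran from December 11, 2002 to May 30, 2003, the deadline is extended by 170 days to November 5, 2003.
No stated provision tolls the period for the plaintiff's incapacity, so the interval from July 7, 2002 to October 21, 2002 has no effect on the deadline.
None of the other events listed affects the running of the period under the stated rules.
Filing on August 10, 2003 beat the November 5, 2003 deadline — the action is timely.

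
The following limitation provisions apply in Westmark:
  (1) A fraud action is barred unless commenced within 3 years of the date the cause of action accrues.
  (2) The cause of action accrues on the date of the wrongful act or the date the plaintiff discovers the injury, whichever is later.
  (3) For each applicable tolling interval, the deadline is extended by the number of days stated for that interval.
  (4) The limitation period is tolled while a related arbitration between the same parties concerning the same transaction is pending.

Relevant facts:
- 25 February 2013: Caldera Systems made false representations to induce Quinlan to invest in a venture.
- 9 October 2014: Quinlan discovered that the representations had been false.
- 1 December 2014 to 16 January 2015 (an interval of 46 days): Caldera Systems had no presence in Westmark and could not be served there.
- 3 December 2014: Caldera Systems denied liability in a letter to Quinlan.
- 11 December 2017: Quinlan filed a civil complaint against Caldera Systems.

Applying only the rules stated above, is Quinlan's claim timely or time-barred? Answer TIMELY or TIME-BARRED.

Taking the later of the act (25 February 2013) and discovery (9 October 2014), the claim accrued on 9 October 2014.
Adding the 3 years base period to 9 October 2014 gives a deadline of 9 October 2017, before any tolling.
Although the defendant's absence ran from 1 December 2014 to 16 January 2015, the stated rules do not make that a tolling event, so it is disregarded.
Nothing else in the chronology tolls or restarts the period.
The 11 December 2017 filing falls after the 9 October 2017 deadline; the claim is time-barred.

TIME-BARRED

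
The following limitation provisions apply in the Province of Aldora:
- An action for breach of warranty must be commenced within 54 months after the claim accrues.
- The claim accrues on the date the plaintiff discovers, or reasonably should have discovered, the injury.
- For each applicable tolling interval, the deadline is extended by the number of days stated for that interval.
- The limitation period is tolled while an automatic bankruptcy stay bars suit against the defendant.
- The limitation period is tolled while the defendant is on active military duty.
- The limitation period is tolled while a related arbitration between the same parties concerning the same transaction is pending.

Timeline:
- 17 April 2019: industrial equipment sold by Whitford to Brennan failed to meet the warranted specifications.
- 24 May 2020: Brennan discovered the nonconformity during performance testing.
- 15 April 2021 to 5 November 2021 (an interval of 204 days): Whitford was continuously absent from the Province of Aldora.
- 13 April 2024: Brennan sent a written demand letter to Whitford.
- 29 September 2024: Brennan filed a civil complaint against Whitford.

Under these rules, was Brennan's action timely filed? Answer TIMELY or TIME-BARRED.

TIMELY

Accrual is tied to discovery, so the period began on 24 May 2020 rather than on 17 April 2019 when the act occurred.
The untolled deadline — 54 months after 24 May 2020 — is 24 November 2024.
No stated provision tolls the period for the defendant's absence, so the interval from 15 April 2021 to 5 November 2021 has no effect on the deadline.
Nothing else in the chronology tolls or restarts the period.
Filing on 29 September 2024 beat the 24 November 2024 deadline — the action is timely.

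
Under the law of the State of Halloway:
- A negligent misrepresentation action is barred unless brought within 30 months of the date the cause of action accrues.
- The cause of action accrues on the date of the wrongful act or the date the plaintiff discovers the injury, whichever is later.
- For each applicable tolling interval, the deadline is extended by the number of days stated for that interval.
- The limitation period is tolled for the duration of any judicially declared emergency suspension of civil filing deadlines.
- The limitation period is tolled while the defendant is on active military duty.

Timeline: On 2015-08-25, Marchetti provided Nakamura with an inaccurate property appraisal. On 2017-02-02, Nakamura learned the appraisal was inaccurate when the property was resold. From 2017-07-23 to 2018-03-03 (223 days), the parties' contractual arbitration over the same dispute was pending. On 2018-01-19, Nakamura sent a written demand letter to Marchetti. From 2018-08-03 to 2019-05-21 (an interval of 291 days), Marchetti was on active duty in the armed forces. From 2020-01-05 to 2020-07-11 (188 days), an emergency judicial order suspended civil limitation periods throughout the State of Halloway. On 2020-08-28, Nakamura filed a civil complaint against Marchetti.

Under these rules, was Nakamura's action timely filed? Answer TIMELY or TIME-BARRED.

TIMELY

Because discovery on 2017-02-02 post-dates the 2015-08-25 act, accrual under the later-of rule falls on 2017-02-02.
30 months from 2017-02-02 is 2019-08-02.
The period was tolled for 291 days by the defendant's active military service (2018-08-03 to 2019-05-21), pushing the deadline to 2020-05-19.
Because the emergency suspension of filing deadlines ran from 2020-01-05 to 2020-07-11, the deadline is extended by 188 days to 2020-11-23.
The pending related arbitration from 2017-07-23 to 2018-03-03 does not toll the period, because no stated rule makes a pending arbitration a tolling event.
The other events in the timeline have no effect on the limitation period under the stated rules.
Nakamura filed on 2020-08-28, before the 2020-11-23 deadline, so the action is timely.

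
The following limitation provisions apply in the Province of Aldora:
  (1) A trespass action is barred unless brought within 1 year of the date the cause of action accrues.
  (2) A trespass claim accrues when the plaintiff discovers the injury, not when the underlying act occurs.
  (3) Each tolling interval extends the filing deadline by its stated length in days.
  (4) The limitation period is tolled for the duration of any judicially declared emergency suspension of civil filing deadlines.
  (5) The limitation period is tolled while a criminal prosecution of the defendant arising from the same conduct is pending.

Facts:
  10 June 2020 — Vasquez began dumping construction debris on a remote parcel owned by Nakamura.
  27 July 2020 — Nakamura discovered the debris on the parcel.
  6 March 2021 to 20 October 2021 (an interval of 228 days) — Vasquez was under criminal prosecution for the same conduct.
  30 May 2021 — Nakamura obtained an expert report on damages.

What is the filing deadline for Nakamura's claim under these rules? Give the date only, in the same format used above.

Accrual is tied to discovery, so the period began on 27 July 2020 rather than on 10 June 2020 when the act occurred.
1 year from 27 July 2020 is 27 July 2021.
Because the pending criminal prosecution ran from 6 March 2021 to 20 October 2021, the deadline is extended by 228 days to 12 March 2022.
Nothing else in the chronology tolls or restarts the period.

12 March 2022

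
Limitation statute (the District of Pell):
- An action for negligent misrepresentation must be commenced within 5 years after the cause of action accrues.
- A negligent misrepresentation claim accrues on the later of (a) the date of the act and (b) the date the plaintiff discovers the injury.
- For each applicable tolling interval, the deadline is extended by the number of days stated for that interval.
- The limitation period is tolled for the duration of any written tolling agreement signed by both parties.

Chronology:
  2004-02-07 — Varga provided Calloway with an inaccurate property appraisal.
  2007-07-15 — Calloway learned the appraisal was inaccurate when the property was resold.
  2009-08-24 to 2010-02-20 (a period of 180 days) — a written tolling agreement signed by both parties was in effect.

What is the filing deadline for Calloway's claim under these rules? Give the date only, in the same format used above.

2013-01-11

The claim accrued on 2007-07-15 — the later of the 2004-02-07 act and the 2007-07-15 discovery.
5 years from 2007-07-15 is 2012-07-15.
The written tolling agreement from 2009-08-24 to 2010-02-20 tolled the period for 180 days, extending the deadline to 2013-01-11.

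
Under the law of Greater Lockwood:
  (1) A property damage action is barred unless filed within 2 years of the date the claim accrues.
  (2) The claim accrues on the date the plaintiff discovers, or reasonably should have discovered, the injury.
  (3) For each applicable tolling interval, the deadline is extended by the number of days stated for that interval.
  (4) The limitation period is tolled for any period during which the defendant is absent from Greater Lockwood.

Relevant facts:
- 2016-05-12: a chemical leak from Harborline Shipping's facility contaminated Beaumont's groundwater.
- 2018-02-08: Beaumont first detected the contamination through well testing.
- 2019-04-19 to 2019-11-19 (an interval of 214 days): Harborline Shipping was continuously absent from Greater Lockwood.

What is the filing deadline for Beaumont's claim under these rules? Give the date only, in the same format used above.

Accrual is tied to discovery, so the period began on 2018-02-08 rather than on 2016-05-12 when the act occurred.
2 years from 2018-02-08 is 2020-02-08.
Because the defendant's absence from the jurisdiction ran from 2019-04-19 to 2019-11-19, the deadline is extended by 214 days to 2020-09-09.

2020-09-09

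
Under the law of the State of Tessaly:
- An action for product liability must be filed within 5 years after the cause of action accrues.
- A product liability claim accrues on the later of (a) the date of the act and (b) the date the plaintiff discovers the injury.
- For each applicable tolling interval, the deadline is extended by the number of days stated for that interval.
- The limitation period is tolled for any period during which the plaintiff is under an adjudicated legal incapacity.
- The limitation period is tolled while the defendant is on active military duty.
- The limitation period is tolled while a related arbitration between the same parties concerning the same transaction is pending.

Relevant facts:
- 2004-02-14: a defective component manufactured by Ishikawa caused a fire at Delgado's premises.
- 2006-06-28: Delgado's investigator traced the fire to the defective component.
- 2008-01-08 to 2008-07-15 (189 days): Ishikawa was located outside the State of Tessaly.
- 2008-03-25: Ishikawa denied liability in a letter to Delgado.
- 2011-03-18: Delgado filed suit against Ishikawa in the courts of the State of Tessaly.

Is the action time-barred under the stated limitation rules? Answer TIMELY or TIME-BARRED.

TIMELY

Taking the later of the act (2004-02-14) and discovery (2006-06-28), the claim accrued on 2006-06-28.
5 years from 2006-06-28 is 2011-06-28.
No stated provision tolls the period for the defendant's absence, so the interval from 2008-01-08 to 2008-07-15 has no effect on the deadline.
The other events in the timeline have no effect on the limitation period under the stated rules.
Filing on 2011-03-18 beat the 2011-06-28 deadline — the action is timely.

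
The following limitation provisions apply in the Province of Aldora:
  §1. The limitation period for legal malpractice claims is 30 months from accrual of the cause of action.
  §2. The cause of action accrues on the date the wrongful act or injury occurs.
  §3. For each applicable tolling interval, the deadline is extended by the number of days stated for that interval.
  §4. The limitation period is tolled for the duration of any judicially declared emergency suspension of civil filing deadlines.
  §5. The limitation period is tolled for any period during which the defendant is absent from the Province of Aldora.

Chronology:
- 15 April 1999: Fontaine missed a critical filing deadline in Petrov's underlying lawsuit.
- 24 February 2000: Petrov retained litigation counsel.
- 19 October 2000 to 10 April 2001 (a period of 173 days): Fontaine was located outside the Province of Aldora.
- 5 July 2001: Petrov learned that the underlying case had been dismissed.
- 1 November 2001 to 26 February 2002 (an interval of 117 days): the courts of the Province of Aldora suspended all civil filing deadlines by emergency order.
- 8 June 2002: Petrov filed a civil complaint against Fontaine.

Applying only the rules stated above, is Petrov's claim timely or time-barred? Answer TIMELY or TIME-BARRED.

TIMELY

The claim accrued on 15 April 1999, when the wrongful act occurred; under the stated occurrence rule the 5 July 2001 discovery does not delay accrual.
The untolled deadline — 30 months after 15 April 1999 — is 15 October 2001.
Because the defendant's absence from the jurisdiction ran from 19 October 2000 to 10 April 2001, the deadline is extended by 173 days to 6 April 2002.
The period was tolled for 117 days by the emergency suspension of filing deadlines (1 November 2001 to 26 February 2002), pushing the deadline to 1 August 2002.
None of the other events listed affects the running of the period under the stated rules.
The 8 June 2002 filing precedes the 1 August 2002 deadline; the claim is timely.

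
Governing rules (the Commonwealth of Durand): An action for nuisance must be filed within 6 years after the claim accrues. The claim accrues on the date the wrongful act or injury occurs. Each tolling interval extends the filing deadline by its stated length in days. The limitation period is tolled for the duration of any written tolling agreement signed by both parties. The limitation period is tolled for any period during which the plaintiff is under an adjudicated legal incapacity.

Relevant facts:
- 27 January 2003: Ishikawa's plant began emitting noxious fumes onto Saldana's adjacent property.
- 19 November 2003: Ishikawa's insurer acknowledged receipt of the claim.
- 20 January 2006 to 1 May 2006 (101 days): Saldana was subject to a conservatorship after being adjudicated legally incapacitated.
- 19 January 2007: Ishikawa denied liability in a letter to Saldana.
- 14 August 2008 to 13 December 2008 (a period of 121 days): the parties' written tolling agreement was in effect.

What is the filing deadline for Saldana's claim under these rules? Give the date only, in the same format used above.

The claim accrued on 27 January 2003, the date of the act.
6 years from 27 January 2003 is 27 January 2009.
The plaintiff's legal incapacity from 20 January 2006 to 1 May 2006 tolled the period for 101 days, extending the deadline to 8 May 2009.
Because the written tolling agreement ran from 14 August 2008 to 13 December 2008, the deadline is extended by 121 days to 6 September 2009.
None of the other events listed affects the running of the period under the stated rules.

6 September 2009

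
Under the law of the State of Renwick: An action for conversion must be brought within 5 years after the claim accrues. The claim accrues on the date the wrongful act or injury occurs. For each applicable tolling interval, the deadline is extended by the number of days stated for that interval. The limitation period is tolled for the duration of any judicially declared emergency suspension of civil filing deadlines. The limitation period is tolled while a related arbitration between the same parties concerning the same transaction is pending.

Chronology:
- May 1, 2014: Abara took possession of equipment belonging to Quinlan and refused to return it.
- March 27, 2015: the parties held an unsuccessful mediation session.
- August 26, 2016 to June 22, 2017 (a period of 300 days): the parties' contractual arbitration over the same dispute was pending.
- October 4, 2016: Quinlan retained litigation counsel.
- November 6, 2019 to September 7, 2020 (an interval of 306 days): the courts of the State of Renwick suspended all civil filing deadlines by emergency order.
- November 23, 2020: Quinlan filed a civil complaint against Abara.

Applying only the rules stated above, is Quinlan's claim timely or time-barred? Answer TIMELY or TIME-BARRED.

The claim accrued on May 1, 2014, the date of the act.
Adding the 5 years base period to May 1, 2014 gives a deadline of May 1, 2019, before any tolling.
The pending related arbitration from August 26, 2016 to June 22, 2017 tolled the period for 300 days, extending the deadline to February 25, 2020.
Because the emergency suspension of filing deadlines ran from November 6, 2019 to September 7, 2020, the deadline is extended by 306 days to December 27, 2020.
Nothing else in the chronology tolls or restarts the period.
The November 23, 2020 filing precedes the December 27, 2020 deadline; the claim is timely.

TIMELY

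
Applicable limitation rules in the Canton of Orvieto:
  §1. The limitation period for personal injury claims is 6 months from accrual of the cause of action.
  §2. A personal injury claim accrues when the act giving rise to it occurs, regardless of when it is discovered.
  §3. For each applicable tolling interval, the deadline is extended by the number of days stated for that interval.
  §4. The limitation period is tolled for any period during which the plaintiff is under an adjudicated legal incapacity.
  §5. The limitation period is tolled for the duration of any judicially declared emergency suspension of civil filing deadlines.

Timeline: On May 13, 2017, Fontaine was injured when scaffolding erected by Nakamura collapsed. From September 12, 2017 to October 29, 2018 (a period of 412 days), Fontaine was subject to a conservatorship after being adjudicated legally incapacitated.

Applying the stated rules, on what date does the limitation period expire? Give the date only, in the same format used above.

December 30, 2018

The claim accrued on May 13, 2017, when the wrongful act occurred.
Adding the 6 months base period to May 13, 2017 gives a deadline of November 13, 2017, before any tolling.
The plaintiff's legal incapacity from September 12, 2017 to October 29, 2018 tolled the period for 412 days, extending the deadline to December 30, 2018.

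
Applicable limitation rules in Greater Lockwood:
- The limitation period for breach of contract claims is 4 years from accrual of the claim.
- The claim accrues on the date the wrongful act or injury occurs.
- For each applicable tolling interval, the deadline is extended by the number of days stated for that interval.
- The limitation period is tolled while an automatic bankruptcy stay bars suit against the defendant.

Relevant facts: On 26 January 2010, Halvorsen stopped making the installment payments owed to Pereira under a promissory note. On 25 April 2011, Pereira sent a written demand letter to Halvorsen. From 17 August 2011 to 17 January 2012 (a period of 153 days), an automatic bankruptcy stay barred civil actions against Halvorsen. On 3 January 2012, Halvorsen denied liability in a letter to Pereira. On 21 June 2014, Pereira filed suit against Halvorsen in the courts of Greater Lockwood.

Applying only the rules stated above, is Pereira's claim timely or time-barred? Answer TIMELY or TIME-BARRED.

The claim accrued on 26 January 2010, when the wrongful act occurred.
4 years from 26 January 2010 is 26 January 2014.
Because the automatic bankruptcy stay ran from 17 August 2011 to 17 January 2012, the deadline is extended by 153 days to 28 June 2014.
The other events in the timeline have no effect on the limitation period under the stated rules.
The 21 June 2014 filing precedes the 28 June 2014 deadline; the claim is timely.

TIMELY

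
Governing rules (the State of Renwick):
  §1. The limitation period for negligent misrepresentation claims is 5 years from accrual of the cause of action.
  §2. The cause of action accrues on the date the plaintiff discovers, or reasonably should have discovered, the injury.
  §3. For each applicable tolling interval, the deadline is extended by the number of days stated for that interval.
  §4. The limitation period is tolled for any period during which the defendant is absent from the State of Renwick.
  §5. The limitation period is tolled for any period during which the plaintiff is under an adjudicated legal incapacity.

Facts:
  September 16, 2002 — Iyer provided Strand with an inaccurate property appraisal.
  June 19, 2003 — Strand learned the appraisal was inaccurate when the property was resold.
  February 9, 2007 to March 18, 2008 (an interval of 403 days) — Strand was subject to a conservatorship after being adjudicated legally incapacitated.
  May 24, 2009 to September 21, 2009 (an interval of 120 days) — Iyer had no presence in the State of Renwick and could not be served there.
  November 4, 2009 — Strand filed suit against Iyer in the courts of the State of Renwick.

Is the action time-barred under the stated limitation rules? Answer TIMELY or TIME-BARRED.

Accrual is tied to discovery, so the period began on June 19, 2003 rather than on September 16, 2002 when the act occurred.
Adding the 5 years base period to June 19, 2003 gives a deadline of June 19, 2008, before any tolling.
The plaintiff's legal incapacity from February 9, 2007 to March 18, 2008 tolled the period for 403 days, extending the deadline to July 27, 2009.
The defendant's absence from the jurisdiction from May 24, 2009 to September 21, 2009 tolled the period for 120 days, extending the deadline to November 24, 2009.
Strand filed on November 4, 2009, before the November 24, 2009 deadline, so the action is timely.

TIMELY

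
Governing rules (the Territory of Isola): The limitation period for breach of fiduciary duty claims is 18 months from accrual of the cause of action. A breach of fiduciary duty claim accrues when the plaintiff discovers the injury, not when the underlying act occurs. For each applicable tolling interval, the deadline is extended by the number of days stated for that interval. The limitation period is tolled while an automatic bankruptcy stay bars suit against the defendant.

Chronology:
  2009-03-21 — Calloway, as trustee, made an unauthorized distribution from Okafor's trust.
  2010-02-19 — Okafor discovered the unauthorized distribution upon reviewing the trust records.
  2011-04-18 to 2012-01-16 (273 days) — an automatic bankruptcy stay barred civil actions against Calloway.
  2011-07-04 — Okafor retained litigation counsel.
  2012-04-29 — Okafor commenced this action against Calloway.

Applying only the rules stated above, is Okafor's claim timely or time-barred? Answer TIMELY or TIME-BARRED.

Accrual is tied to discovery, so the period began on 2010-02-19 rather than on 2009-03-21 when the act occurred.
Adding the 18 months base period to 2010-02-19 gives a deadline of 2011-08-19, before any tolling.
Because the automatic bankruptcy stay ran from 2011-04-18 to 2012-01-16, the deadline is extended by 273 days to 2012-05-18.
Nothing else in the chronology tolls or restarts the period.
Okafor filed on 2012-04-29, before the 2012-05-18 deadline, so the action is timely.

TIMELY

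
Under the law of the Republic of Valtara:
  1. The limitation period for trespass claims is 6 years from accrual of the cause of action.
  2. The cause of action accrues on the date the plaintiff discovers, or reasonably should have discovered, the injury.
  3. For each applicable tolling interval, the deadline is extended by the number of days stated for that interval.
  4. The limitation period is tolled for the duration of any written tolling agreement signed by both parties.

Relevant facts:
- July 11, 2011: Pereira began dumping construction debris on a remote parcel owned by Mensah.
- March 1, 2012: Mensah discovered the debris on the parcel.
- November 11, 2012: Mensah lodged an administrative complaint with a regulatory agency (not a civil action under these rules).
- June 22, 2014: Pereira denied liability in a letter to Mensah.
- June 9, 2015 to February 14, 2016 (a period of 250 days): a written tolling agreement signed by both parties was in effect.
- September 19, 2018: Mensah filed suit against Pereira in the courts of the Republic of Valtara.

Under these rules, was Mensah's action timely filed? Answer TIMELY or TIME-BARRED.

Under the discovery rule, the claim accrued on March 1, 2012, when Mensah discovered the injury — not on the July 11, 2011 date of the underlying act.
The untolled deadline — 6 years after March 1, 2012 — is March 1, 2018.
The written tolling agreement from June 9, 2015 to February 14, 2016 tolled the period for 250 days, extending the deadline to November 6, 2018.
None of the other events listed affects the running of the period under the stated rules.
Mensah filed on September 19, 2018, before the November 6, 2018 deadline, so the action is timely.

TIMELY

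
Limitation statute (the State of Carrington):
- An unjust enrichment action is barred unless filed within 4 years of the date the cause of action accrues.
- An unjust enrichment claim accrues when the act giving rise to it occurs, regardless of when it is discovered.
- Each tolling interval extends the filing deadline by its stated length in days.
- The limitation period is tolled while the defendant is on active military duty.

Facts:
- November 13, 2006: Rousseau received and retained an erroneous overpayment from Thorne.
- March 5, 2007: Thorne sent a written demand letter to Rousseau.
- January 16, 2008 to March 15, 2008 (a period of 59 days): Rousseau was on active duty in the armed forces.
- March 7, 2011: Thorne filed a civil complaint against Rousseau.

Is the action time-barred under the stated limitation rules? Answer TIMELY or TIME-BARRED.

TIME-BARRED

The cause of action accrued on November 13, 2006, the date of the act.
Adding the 4 years base period to November 13, 2006 gives a deadline of November 13, 2010, before any tolling.
The defendant's active military service from January 16, 2008 to March 15, 2008 tolled the period for 59 days, extending the deadline to January 11, 2011.
None of the other events listed affects the running of the period under the stated rules.
Filing on March 7, 2011 missed the January 11, 2011 deadline — the action is time-barred.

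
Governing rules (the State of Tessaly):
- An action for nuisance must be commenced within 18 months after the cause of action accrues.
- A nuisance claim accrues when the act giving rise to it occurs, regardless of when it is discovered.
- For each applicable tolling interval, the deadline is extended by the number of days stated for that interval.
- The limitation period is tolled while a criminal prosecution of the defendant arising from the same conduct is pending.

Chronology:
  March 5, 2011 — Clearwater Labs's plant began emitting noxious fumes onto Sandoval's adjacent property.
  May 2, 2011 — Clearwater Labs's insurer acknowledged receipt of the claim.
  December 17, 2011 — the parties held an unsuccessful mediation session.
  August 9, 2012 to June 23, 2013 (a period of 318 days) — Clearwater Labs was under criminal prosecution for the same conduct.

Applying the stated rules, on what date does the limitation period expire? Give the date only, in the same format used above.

The limitation period began to run on March 5, 2011.
Adding the 18 months base period to March 5, 2011 gives a deadline of September 5, 2012, before any tolling.
Because the pending criminal prosecution ran from August 9, 2012 to June 23, 2013, the deadline is extended by 318 days to July 20, 2013.
None of the other events listed affects the running of the period under the stated rules.

July 20, 2013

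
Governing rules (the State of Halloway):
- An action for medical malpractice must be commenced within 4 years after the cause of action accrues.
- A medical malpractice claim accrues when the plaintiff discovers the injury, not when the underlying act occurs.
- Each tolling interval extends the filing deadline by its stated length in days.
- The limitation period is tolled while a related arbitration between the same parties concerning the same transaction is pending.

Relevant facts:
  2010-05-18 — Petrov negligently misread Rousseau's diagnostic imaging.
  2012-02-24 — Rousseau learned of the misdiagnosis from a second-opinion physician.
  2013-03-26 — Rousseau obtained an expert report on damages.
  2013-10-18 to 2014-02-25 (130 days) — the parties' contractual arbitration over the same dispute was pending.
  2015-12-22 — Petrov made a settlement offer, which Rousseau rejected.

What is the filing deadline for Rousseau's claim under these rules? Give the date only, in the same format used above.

2016-07-03

Accrual is tied to discovery, so the period began on 2012-02-24 rather than on 2010-05-18 when the act occurred.
The untolled deadline — 4 years after 2012-02-24 — is 2016-02-24.
The period was tolled for 130 days by the pending related arbitration (2013-10-18 to 2014-02-25), pushing the deadline to 2016-07-03.
None of the other events listed affects the running of the period under the stated rules.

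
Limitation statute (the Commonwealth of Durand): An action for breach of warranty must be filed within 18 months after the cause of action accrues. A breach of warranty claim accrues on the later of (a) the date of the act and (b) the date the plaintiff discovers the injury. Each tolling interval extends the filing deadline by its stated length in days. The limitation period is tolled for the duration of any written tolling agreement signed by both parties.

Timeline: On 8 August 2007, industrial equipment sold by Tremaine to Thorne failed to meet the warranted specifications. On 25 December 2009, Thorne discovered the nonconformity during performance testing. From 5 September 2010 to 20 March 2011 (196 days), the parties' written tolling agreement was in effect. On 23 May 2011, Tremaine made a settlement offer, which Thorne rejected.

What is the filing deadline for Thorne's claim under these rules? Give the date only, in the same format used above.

Because discovery on 25 December 2009 post-dates the 8 August 2007 act, accrual under the later-of rule falls on 25 December 2009.
The untolled deadline — 18 months after 25 December 2009 — is 25 June 2011.
Because the written tolling agreement ran from 5 September 2010 to 20 March 2011, the deadline is extended by 196 days to 7 January 2012.
Nothing else in the chronology tolls or restarts the period.

7 January 2012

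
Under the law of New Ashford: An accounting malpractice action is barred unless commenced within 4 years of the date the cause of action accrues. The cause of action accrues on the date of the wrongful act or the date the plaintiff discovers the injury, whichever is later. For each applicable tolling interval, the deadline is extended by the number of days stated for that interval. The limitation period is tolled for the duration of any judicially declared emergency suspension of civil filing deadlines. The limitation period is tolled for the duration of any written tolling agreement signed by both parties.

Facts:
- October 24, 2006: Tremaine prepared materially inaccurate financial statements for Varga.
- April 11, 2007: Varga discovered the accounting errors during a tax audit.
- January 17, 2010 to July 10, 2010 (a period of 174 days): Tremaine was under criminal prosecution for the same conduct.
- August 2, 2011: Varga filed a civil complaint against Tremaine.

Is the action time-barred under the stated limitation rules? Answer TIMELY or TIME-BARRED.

TIME-BARRED

Taking the later of the act (October 24, 2006) and discovery (April 11, 2007), the claim accrued on April 11, 2007.
The untolled deadline — 4 years after April 11, 2007 — is April 11, 2011.
The pending criminal prosecution from January 17, 2010 to July 10, 2010 does not toll the period, because no stated rule makes a criminal prosecution a tolling event.
The August 2, 2011 filing falls after the April 11, 2011 deadline; the claim is time-barred.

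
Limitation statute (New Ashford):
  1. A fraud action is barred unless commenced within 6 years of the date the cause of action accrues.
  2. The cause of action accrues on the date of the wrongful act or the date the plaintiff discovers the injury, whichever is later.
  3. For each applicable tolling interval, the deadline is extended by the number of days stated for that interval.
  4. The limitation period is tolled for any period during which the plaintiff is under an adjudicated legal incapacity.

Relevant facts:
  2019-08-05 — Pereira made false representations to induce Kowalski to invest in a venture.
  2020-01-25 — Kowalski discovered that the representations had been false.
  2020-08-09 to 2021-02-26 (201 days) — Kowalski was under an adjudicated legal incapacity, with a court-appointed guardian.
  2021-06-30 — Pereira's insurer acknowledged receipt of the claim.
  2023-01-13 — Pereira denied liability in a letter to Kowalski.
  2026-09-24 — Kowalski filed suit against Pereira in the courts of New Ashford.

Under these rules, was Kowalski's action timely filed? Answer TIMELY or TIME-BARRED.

TIME-BARRED

Taking the later of the act (2019-08-05) and discovery (2020-01-25), the claim accrued on 2020-01-25.
The untolled deadline — 6 years after 2020-01-25 — is 2026-01-25.
Because the plaintiff's legal incapacity ran from 2020-08-09 to 2021-02-26, the deadline is extended by 201 days to 2026-08-14.
None of the other events listed affects the running of the period under the stated rules.
Filing on 2026-09-24 missed the 2026-08-14 deadline — the action is time-barred.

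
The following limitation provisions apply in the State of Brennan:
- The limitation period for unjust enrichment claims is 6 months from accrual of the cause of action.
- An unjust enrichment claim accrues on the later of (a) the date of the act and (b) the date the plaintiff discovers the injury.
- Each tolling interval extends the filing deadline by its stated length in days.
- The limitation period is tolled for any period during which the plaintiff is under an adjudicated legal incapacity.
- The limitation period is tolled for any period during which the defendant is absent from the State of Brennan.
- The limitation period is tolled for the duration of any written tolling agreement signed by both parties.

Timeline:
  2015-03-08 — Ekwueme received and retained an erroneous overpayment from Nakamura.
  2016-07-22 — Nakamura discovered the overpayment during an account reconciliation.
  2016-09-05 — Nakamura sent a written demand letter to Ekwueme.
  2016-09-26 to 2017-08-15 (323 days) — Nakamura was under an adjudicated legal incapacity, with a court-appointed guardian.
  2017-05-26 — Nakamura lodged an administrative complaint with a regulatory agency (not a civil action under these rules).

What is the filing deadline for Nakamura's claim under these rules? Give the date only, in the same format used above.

2017-12-11

Taking the later of the act (2015-03-08) and discovery (2016-07-22), the claim accrued on 2016-07-22.
Adding the 6 months base period to 2016-07-22 gives a deadline of 2017-01-22, before any tolling.
Because the plaintiff's legal incapacity ran from 2016-09-26 to 2017-08-15, the deadline is extended by 323 days to 2017-12-11.
The other events in the timeline have no effect on the limitation period under the stated rules.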